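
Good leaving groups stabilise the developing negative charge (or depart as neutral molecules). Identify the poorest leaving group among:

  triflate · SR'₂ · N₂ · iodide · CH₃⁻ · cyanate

N₂: no meaningful conjugate acid; N₂ departs as an exceptionally stable neutral molecule
triflate: pKₐ(CF₃SO₃H (triflic acid)) ≈ -14
iodide: pKₐ(HI) ≈ -10
SR'₂: pKₐ(R'₂SH⁺) ≈ -7
cyanate: pKₐ(HOCN) ≈ 3.5
CH₃⁻: pKₐ(CH₄) ≈ 48

CH₃⁻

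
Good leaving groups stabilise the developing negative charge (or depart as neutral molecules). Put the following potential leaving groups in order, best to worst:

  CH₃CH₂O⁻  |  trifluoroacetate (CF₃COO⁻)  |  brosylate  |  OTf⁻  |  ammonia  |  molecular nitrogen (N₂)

molecular nitrogen (N₂): no meaningful conjugate acid; N₂ departs as an exceptionally stable neutral molecule
OTf⁻: pKₐ(CF₃SO₃H (triflic acid)) ≈ -14
brosylate: pKₐ(p-BrC₆H₄SO₃H) ≈ -2.8
trifluoroacetate (CF₃COO⁻): pKₐ(CF₃COOH) ≈ 0.2
ammonia: pKₐ(NH₄⁺) ≈ 9.2
CH₃CH₂O⁻: pKₐ(CH₃CH₂OH) ≈ 16

molecular nitrogen (N₂) > OTf⁻ > brosylate > trifluoroacetate (CF₃COO⁻) > ammonia > CH₃CH₂O⁻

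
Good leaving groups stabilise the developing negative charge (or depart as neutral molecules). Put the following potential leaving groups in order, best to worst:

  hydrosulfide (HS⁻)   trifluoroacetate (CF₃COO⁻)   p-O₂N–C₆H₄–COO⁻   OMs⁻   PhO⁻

OMs⁻: pKₐ(CH₃SO₃H (MsOH)) ≈ -1.9
trifluoroacetate (CF₃COO⁻): pKₐ(CF₃COOH) ≈ 0.2
p-O₂N–C₆H₄–COO⁻: pKₐ(p-nitrobenzoic acid) ≈ 3.4
hydrosulfide (HS⁻): pKₐ(H₂S) ≈ 7
PhO⁻: pKₐ(C₆H₅OH (phenol)) ≈ 10

OMs⁻ > trifluoroacetate (CF₃COO⁻) > p-O₂N–C₆H₄–COO⁻ > hydrosulfide (HS⁻) > PhO⁻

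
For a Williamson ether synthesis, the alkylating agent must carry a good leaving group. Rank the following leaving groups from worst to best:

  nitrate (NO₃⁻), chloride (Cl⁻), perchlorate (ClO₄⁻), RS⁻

RS⁻ < nitrate (NO₃⁻) < chloride (Cl⁻) < perchlorate (ClO₄⁻)

Rank by basicity of the departing species: weakest base leaves most easily.
perchlorate (ClO₄⁻): pKₐ(HClO₄) ≈ -10 — extremely weak base; rarely used for safety reasons
chloride (Cl⁻): pKₐ(HCl) ≈ -7 — moderately weak base
nitrate (NO₃⁻): pKₐ(HNO₃) ≈ -1.3 — resonance-delocalised over three oxygens
RS⁻: pKₐ(RSH (a thiol)) ≈ 10.5
Listed from poorest to best leaving group as asked.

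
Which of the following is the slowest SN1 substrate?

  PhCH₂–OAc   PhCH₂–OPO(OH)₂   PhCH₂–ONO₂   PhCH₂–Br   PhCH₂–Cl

PhCH₂–OAc

Same R in every case — rank the leaving groups.
Rank by basicity of the departing species: weakest base leaves most easily.
PhCH₂–Br loses Br⁻: pKₐ(HBr) ≈ -9
PhCH₂–Cl loses Cl⁻: pKₐ(HCl) ≈ -7
PhCH₂–ONO₂ loses NO₃⁻: pKₐ(HNO₃) ≈ -1.3
PhCH₂–OPO(OH)₂ loses H₂PO₄⁻: pKₐ(H₃PO₄) ≈ 2.1
PhCH₂–OAc loses AcO⁻: pKₐ(CH₃COOH) ≈ 4.8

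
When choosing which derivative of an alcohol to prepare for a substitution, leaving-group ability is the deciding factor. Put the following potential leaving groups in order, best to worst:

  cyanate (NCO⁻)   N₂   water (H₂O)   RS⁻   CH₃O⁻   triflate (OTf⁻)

Rank by basicity of the departing species: weakest base leaves most easily.
N₂: no meaningful conjugate acid; N₂ departs as an exceptionally stable neutral molecule
triflate (OTf⁻): pKₐ(CF₃SO₃H (triflic acid)) ≈ -14
water (H₂O): pKₐ(H₃O⁺) ≈ -1.7
cyanate (NCO⁻): pKₐ(HOCN) ≈ 3.5
RS⁻: pKₐ(RSH (a thiol)) ≈ 10.5
CH₃O⁻: pKₐ(CH₃OH) ≈ 15.5

N₂ > triflate (OTf⁻) > water (H₂O) > cyanate (NCO⁻) > RS⁻ > CH₃O⁻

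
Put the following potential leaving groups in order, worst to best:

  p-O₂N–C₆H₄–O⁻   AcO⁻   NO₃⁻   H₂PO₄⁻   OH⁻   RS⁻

Leaving-group ability tracks the stability of the departed species; conjugate-acid pKₐ is the usual yardstick (lower pKₐ → better LG).
NO₃⁻: pKₐ(HNO₃) ≈ -1.3 — resonance-delocalised over three oxygens
H₂PO₄⁻: pKₐ(H₃PO₄) ≈ 2.1 — moderate base; biological leaving group after further activation
AcO⁻: pKₐ(CH₃COOH) ≈ 4.8
p-O₂N–C₆H₄–O⁻: pKₐ(p-nitrophenol) ≈ 7.2 — nitro group delocalises the charge; the classic chromogenic LG
RS⁻: pKₐ(RSH (a thiol)) ≈ 10.5 — moderately basic; rarely leaves without activation
OH⁻: pKₐ(H₂O) ≈ 15.7 — strong base; essentially never leaves without prior activation
Listed from poorest to best leaving group as asked.

OH⁻ < RS⁻ < p-O₂N–C₆H₄–O⁻ < AcO⁻ < H₂PO₄⁻ < NO₃⁻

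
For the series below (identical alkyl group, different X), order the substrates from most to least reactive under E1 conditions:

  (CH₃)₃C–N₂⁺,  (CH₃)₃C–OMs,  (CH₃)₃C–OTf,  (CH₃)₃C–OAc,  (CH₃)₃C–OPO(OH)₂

(CH₃)₃C–N₂⁺ > (CH₃)₃C–OTf > (CH₃)₃C–OMs > (CH₃)₃C–OPO(OH)₂ > (CH₃)₃C–OAc

Same R in every case — rank the leaving groups.
Leaving-group ability tracks the stability of the departed species; conjugate-acid pKₐ is the usual yardstick (lower pKₐ → better LG).
(CH₃)₃C–N₂⁺ loses N₂: no meaningful conjugate acid; N₂ departs as an exceptionally stable neutral molecule
(CH₃)₃C–OTf loses OTf⁻: pKₐ(CF₃SO₃H (triflic acid)) ≈ -14
(CH₃)₃C–OMs loses OMs⁻: pKₐ(CH₃SO₃H (MsOH)) ≈ -1.9
(CH₃)₃C–OPO(OH)₂ loses H₂PO₄⁻: pKₐ(H₃PO₄) ≈ 2.1
(CH₃)₃C–OAc loses AcO⁻: pKₐ(CH₃COOH) ≈ 4.8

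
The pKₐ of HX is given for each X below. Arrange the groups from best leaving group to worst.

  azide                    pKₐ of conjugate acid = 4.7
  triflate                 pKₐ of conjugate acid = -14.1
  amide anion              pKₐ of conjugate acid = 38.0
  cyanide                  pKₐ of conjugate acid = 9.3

Lower conjugate-acid pKₐ ⇒ weaker base ⇒ better leaving group.
Sorting by the given values: triflate (-14.1), azide (4.7), cyanide (9.3), amide anion (38.0).

triflate > azide > cyanide > amide anion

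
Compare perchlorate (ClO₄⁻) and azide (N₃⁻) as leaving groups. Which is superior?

perchlorate (ClO₄⁻) is the better leaving group.
pKₐ(HClO₄) ≈ -10 versus pKₐ(HN₃) ≈ 4.7: perchlorate (ClO₄⁻) is the much weaker base.
Extremely weak base; rarely used for safety reasons.

perchlorate (ClO₄⁻)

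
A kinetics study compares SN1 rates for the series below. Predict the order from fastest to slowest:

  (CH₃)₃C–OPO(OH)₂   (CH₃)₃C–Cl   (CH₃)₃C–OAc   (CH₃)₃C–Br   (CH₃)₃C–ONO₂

(CH₃)₃C–Br > (CH₃)₃C–Cl > (CH₃)₃C–ONO₂ > (CH₃)₃C–OPO(OH)₂ > (CH₃)₃C–OAc

Same R in every case — rank the leaving groups.
A good leaving group is a weak base: the lower the pKₐ of its conjugate acid, the more readily it departs.
(CH₃)₃C–Br loses Br⁻: pKₐ(HBr) ≈ -9
(CH₃)₃C–Cl loses Cl⁻: pKₐ(HCl) ≈ -7
(CH₃)₃C–ONO₂ loses NO₃⁻: pKₐ(HNO₃) ≈ -1.3
(CH₃)₃C–OPO(OH)₂ loses H₂PO₄⁻: pKₐ(H₃PO₄) ≈ 2.1
(CH₃)₃C–OAc loses AcO⁻: pKₐ(CH₃COOH) ≈ 4.8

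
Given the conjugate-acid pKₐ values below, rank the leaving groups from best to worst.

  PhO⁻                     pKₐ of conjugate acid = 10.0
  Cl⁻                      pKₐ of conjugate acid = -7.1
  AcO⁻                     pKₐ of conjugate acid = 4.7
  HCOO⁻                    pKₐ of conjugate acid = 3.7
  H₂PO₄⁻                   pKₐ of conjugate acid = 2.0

Cl⁻ > H₂PO₄⁻ > HCOO⁻ > AcO⁻ > PhO⁻

Lower conjugate-acid pKₐ ⇒ weaker base ⇒ better leaving group.
Sorting by the given values: Cl⁻ (-7.1), H₂PO₄⁻ (2.0), HCOO⁻ (3.7), AcO⁻ (4.7), PhO⁻ (10.0).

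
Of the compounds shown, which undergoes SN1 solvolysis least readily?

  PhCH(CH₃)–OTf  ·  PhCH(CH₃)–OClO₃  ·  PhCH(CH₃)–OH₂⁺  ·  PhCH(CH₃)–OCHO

With the same alkyl group throughout, only the leaving group differentiates the rates.
A good leaving group is a weak base: the lower the pKₐ of its conjugate acid, the more readily it departs.
PhCH(CH₃)–OTf loses OTf⁻: pKₐ(CF₃SO₃H (triflic acid)) ≈ -14
PhCH(CH₃)–OClO₃ loses ClO₄⁻: pKₐ(HClO₄) ≈ -10
PhCH(CH₃)–OH₂⁺ loses H₂O: pKₐ(H₃O⁺) ≈ -1.7
PhCH(CH₃)–OCHO loses HCOO⁻: pKₐ(HCOOH) ≈ 3.8

PhCH(CH₃)–OCHO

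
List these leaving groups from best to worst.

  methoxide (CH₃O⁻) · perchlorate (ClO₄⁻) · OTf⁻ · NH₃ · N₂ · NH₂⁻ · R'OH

N₂ > OTf⁻ > perchlorate (ClO₄⁻) > R'OH > NH₃ > methoxide (CH₃O⁻) > NH₂⁻

N₂: no meaningful conjugate acid; N₂ departs as an exceptionally stable neutral molecule
OTf⁻: pKₐ(CF₃SO₃H (triflic acid)) ≈ -14 — charge spread over three oxygens and a CF₃ group; the premier leaving group in synthesis
perchlorate (ClO₄⁻): pKₐ(HClO₄) ≈ -10 — extremely weak base; rarely used for safety reasons
R'OH: pKₐ(R'OH₂⁺) ≈ -2.4 — neutral; leaves from a protonated ether (an oxonium ion, R–O(H)R'⁺)
NH₃: pKₐ(NH₄⁺) ≈ 9.2 — neutral but moderately basic; leaves from R–NH₃⁺
methoxide (CH₃O⁻): pKₐ(CH₃OH) ≈ 15.5
NH₂⁻: pKₐ(NH₃) ≈ 38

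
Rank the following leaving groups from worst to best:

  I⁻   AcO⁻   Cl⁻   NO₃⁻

I⁻: pKₐ(HI) ≈ -10 — large, highly polarisable; very weak base
Cl⁻: pKₐ(HCl) ≈ -7 — moderately weak base
NO₃⁻: pKₐ(HNO₃) ≈ -1.3
AcO⁻: pKₐ(CH₃COOH) ≈ 4.8 — resonance-stabilised but still a weak base
The question asks for worst first, so the sequence is read in increasing leaving-group ability.

AcO⁻ < NO₃⁻ < Cl⁻ < I⁻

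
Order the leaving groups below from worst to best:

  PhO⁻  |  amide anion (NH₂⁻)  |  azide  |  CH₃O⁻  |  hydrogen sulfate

hydrogen sulfate: pKₐ(H₂SO₄) ≈ -3 — conjugate base of a strong mineral acid
azide: pKₐ(HN₃) ≈ 4.7
PhO⁻: pKₐ(C₆H₅OH (phenol)) ≈ 10 — resonance into the ring helps, but still a poor LG
CH₃O⁻: pKₐ(CH₃OH) ≈ 15.5
amide anion (NH₂⁻): pKₐ(NH₃) ≈ 38 — extremely strong base; never a leaving group
Reversing gives the worst-to-best order requested.

amide anion (NH₂⁻) < CH₃O⁻ < PhO⁻ < azide < hydrogen sulfate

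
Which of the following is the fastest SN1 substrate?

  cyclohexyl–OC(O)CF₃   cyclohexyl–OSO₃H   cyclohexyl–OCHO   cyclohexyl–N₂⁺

cyclohexyl–N₂⁺

Same R in every case — rank the leaving groups.
Rank by basicity of the departing species: weakest base leaves most easily.
cyclohexyl–N₂⁺ loses N₂: no meaningful conjugate acid; N₂ departs as an exceptionally stable neutral molecule
cyclohexyl–OSO₃H loses HSO₄⁻: pKₐ(H₂SO₄) ≈ -3
cyclohexyl–OC(O)CF₃ loses CF₃COO⁻: pKₐ(CF₃COOH) ≈ 0.2
cyclohexyl–OCHO loses HCOO⁻: pKₐ(HCOOH) ≈ 3.8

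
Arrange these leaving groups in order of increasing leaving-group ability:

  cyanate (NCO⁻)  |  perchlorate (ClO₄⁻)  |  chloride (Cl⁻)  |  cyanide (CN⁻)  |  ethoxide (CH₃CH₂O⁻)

A good leaving group is a weak base: the lower the pKₐ of its conjugate acid, the more readily it departs.
perchlorate (ClO₄⁻): pKₐ(HClO₄) ≈ -10
chloride (Cl⁻): pKₐ(HCl) ≈ -7
cyanate (NCO⁻): pKₐ(HOCN) ≈ 3.5
cyanide (CN⁻): pKₐ(HCN) ≈ 9.2
ethoxide (CH₃CH₂O⁻): pKₐ(CH₃CH₂OH) ≈ 16
The question asks for worst first, so the sequence is read in increasing leaving-group ability.

ethoxide (CH₃CH₂O⁻) < cyanide (CN⁻) < cyanate (NCO⁻) < chloride (Cl⁻) < perchlorate (ClO₄⁻)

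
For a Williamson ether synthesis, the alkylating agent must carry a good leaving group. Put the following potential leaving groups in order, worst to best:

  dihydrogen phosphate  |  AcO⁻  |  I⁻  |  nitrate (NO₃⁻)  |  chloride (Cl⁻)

Leaving-group ability tracks the stability of the departed species; conjugate-acid pKₐ is the usual yardstick (lower pKₐ → better LG).
I⁻: pKₐ(HI) ≈ -10 — large, highly polarisable; very weak base
chloride (Cl⁻): pKₐ(HCl) ≈ -7 — moderately weak base
nitrate (NO₃⁻): pKₐ(HNO₃) ≈ -1.3
dihydrogen phosphate: pKₐ(H₃PO₄) ≈ 2.1
AcO⁻: pKₐ(CH₃COOH) ≈ 4.8 — resonance-stabilised but still a weak base
The question asks for worst first, so the sequence is read in increasing leaving-group ability.

AcO⁻ < dihydrogen phosphate < nitrate (NO₃⁻) < chloride (Cl⁻) < I⁻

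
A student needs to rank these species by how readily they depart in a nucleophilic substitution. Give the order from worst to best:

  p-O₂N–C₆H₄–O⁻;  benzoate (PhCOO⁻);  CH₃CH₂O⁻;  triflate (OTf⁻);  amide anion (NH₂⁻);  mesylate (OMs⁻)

Rank by basicity of the departing species: weakest base leaves most easily.
triflate (OTf⁻): pKₐ(CF₃SO₃H (triflic acid)) ≈ -14 — charge spread over three oxygens and a CF₃ group; the premier leaving group in synthesis
mesylate (OMs⁻): pKₐ(CH₃SO₃H (MsOH)) ≈ -1.9 — resonance-delocalised alkanesulfonate
benzoate (PhCOO⁻): pKₐ(C₆H₅COOH) ≈ 4.2
p-O₂N–C₆H₄–O⁻: pKₐ(p-nitrophenol) ≈ 7.2
CH₃CH₂O⁻: pKₐ(CH₃CH₂OH) ≈ 16 — strong base; alkoxides do not leave unassisted
amide anion (NH₂⁻): pKₐ(NH₃) ≈ 38 — extremely strong base; never a leaving group
Reversing gives the worst-to-best order requested.

amide anion (NH₂⁻) < CH₃CH₂O⁻ < p-O₂N–C₆H₄–O⁻ < benzoate (PhCOO⁻) < mesylate (OMs⁻) < triflate (OTf⁻)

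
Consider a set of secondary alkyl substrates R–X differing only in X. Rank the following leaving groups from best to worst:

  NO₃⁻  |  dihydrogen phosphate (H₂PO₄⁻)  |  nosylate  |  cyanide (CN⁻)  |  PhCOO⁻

nosylate > NO₃⁻ > dihydrogen phosphate (H₂PO₄⁻) > PhCOO⁻ > cyanide (CN⁻)

nosylate: pKₐ(p-O₂NC₆H₄SO₃H) ≈ -3.5
NO₃⁻: pKₐ(HNO₃) ≈ -1.3
dihydrogen phosphate (H₂PO₄⁻): pKₐ(H₃PO₄) ≈ 2.1
PhCOO⁻: pKₐ(C₆H₅COOH) ≈ 4.2
cyanide (CN⁻): pKₐ(HCN) ≈ 9.2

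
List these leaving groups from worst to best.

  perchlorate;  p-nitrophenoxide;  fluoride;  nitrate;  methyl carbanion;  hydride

Rank by basicity of the departing species: weakest base leaves most easily.
perchlorate: pKₐ(HClO₄) ≈ -10 — extremely weak base; rarely used for safety reasons
nitrate: pKₐ(HNO₃) ≈ -1.3
fluoride: pKₐ(HF) ≈ 3.2
p-nitrophenoxide: pKₐ(p-nitrophenol) ≈ 7.2
hydride: pKₐ(H₂) ≈ 36 — extremely strong base; leaves only in special hydride-transfer contexts
methyl carbanion: pKₐ(CH₄) ≈ 48
Listed from poorest to best leaving group as asked.

methyl carbanion < hydride < p-nitrophenoxide < fluoride < nitrate < perchlorate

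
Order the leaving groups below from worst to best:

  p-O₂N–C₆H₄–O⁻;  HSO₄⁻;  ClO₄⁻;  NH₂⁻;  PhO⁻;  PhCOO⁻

NH₂⁻ < PhO⁻ < p-O₂N–C₆H₄–O⁻ < PhCOO⁻ < HSO₄⁻ < ClO₄⁻

ClO₄⁻: pKₐ(HClO₄) ≈ -10
HSO₄⁻: pKₐ(H₂SO₄) ≈ -3
PhCOO⁻: pKₐ(C₆H₅COOH) ≈ 4.2
p-O₂N–C₆H₄–O⁻: pKₐ(p-nitrophenol) ≈ 7.2
PhO⁻: pKₐ(C₆H₅OH (phenol)) ≈ 10
NH₂⁻: pKₐ(NH₃) ≈ 38
Listed from poorest to best leaving group as asked.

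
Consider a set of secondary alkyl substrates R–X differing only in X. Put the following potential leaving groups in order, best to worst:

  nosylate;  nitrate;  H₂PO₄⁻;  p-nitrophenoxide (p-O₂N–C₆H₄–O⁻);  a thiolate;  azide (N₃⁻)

Leaving-group ability tracks the stability of the departed species; conjugate-acid pKₐ is the usual yardstick (lower pKₐ → better LG).
nosylate: pKₐ(p-O₂NC₆H₄SO₃H) ≈ -3.5 — p-nitro group further stabilises the sulfonate
nitrate: pKₐ(HNO₃) ≈ -1.3 — resonance-delocalised over three oxygens
H₂PO₄⁻: pKₐ(H₃PO₄) ≈ 2.1 — moderate base; biological leaving group after further activation
azide (N₃⁻): pKₐ(HN₃) ≈ 4.7 — linear, resonance-stabilised
p-nitrophenoxide (p-O₂N–C₆H₄–O⁻): pKₐ(p-nitrophenol) ≈ 7.2 — nitro group delocalises the charge; the classic chromogenic LG
a thiolate: pKₐ(RSH (a thiol)) ≈ 10.5

nosylate > nitrate > H₂PO₄⁻ > azide (N₃⁻) > p-nitrophenoxide (p-O₂N–C₆H₄–O⁻) > a thiolate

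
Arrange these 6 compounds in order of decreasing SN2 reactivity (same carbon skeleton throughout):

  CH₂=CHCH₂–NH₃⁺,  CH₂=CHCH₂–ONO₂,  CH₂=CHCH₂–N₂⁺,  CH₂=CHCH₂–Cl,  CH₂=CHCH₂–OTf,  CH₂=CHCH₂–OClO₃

Identical carbon frameworks mean the comparison reduces to leaving-group quality.
Rank by basicity of the departing species: weakest base leaves most easily.
CH₂=CHCH₂–N₂⁺ loses N₂: no meaningful conjugate acid; N₂ departs as an exceptionally stable neutral molecule
CH₂=CHCH₂–OTf loses OTf⁻: pKₐ(CF₃SO₃H (triflic acid)) ≈ -14
CH₂=CHCH₂–OClO₃ loses ClO₄⁻: pKₐ(HClO₄) ≈ -10
CH₂=CHCH₂–Cl loses Cl⁻: pKₐ(HCl) ≈ -7
CH₂=CHCH₂–ONO₂ loses NO₃⁻: pKₐ(HNO₃) ≈ -1.3
CH₂=CHCH₂–NH₃⁺ loses NH₃: pKₐ(NH₄⁺) ≈ 9.2

CH₂=CHCH₂–N₂⁺ > CH₂=CHCH₂–OTf > CH₂=CHCH₂–OClO₃ > CH₂=CHCH₂–Cl > CH₂=CHCH₂–ONO₂ > CH₂=CHCH₂–NH₃⁺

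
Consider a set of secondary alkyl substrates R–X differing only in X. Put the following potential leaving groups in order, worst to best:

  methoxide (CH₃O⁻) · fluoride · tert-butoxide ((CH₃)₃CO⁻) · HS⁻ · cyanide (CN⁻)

tert-butoxide ((CH₃)₃CO⁻) < methoxide (CH₃O⁻) < cyanide (CN⁻) < HS⁻ < fluoride

Leaving-group ability tracks the stability of the departed species; conjugate-acid pKₐ is the usual yardstick (lower pKₐ → better LG).
fluoride: pKₐ(HF) ≈ 3.2
HS⁻: pKₐ(H₂S) ≈ 7
cyanide (CN⁻): pKₐ(HCN) ≈ 9.2
methoxide (CH₃O⁻): pKₐ(CH₃OH) ≈ 15.5
tert-butoxide ((CH₃)₃CO⁻): pKₐ(t-BuOH) ≈ 18
Reversing gives the worst-to-best order requested.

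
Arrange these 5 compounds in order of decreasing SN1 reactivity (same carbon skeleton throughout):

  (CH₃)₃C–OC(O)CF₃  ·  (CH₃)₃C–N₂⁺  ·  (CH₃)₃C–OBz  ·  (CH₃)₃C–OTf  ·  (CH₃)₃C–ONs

(CH₃)₃C–N₂⁺ > (CH₃)₃C–OTf > (CH₃)₃C–ONs > (CH₃)₃C–OC(O)CF₃ > (CH₃)₃C–OBz

Identical carbon frameworks mean the comparison reduces to leaving-group quality.
Leaving-group ability tracks the stability of the departed species; conjugate-acid pKₐ is the usual yardstick (lower pKₐ → better LG).
(CH₃)₃C–N₂⁺ loses N₂: no meaningful conjugate acid; N₂ departs as an exceptionally stable neutral molecule
(CH₃)₃C–OTf loses OTf⁻: pKₐ(CF₃SO₃H (triflic acid)) ≈ -14
(CH₃)₃C–ONs loses ONs⁻: pKₐ(p-O₂NC₆H₄SO₃H) ≈ -3.5
(CH₃)₃C–OC(O)CF₃ loses CF₃COO⁻: pKₐ(CF₃COOH) ≈ 0.2
(CH₃)₃C–OBz loses PhCOO⁻: pKₐ(C₆H₅COOH) ≈ 4.2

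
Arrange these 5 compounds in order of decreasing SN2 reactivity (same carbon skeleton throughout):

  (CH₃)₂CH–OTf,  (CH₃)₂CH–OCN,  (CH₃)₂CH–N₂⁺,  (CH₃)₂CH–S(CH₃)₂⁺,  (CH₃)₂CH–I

(CH₃)₂CH–N₂⁺ > (CH₃)₂CH–OTf > (CH₃)₂CH–I > (CH₃)₂CH–S(CH₃)₂⁺ > (CH₃)₂CH–OCN

With the same alkyl group throughout, only the leaving group differentiates the rates.
The more stable X⁻ (or X) is on its own — i.e. the weaker a base it is — the better a leaving group it makes.
(CH₃)₂CH–N₂⁺ loses N₂: no meaningful conjugate acid; N₂ departs as an exceptionally stable neutral molecule
(CH₃)₂CH–OTf loses OTf⁻: pKₐ(CF₃SO₃H (triflic acid)) ≈ -14
(CH₃)₂CH–I loses I⁻: pKₐ(HI) ≈ -10
(CH₃)₂CH–S(CH₃)₂⁺ loses SR'₂: pKₐ(R'₂SH⁺) ≈ -7
(CH₃)₂CH–OCN loses NCO⁻: pKₐ(HOCN) ≈ 3.5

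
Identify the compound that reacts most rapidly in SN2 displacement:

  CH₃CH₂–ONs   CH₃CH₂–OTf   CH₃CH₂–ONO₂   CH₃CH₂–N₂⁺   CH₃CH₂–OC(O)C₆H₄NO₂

Same R in every case — rank the leaving groups.
A good leaving group is a weak base: the lower the pKₐ of its conjugate acid, the more readily it departs.
CH₃CH₂–N₂⁺ loses N₂: no meaningful conjugate acid; N₂ departs as an exceptionally stable neutral molecule
CH₃CH₂–OTf loses OTf⁻: pKₐ(CF₃SO₃H (triflic acid)) ≈ -14
CH₃CH₂–ONs loses ONs⁻: pKₐ(p-O₂NC₆H₄SO₃H) ≈ -3.5
CH₃CH₂–ONO₂ loses NO₃⁻: pKₐ(HNO₃) ≈ -1.3
CH₃CH₂–OC(O)C₆H₄NO₂ loses p-O₂N–C₆H₄–COO⁻: pKₐ(p-nitrobenzoic acid) ≈ 3.4

CH₃CH₂–N₂⁺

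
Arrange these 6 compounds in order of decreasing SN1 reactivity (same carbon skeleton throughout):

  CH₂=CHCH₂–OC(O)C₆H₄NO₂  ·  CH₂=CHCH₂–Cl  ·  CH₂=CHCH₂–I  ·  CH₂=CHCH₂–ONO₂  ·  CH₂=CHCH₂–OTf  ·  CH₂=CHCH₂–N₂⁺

With the same alkyl group throughout, only the leaving group differentiates the rates.
A good leaving group is a weak base: the lower the pKₐ of its conjugate acid, the more readily it departs.
CH₂=CHCH₂–N₂⁺ loses N₂: no meaningful conjugate acid; N₂ departs as an exceptionally stable neutral molecule
CH₂=CHCH₂–OTf loses OTf⁻: pKₐ(CF₃SO₃H (triflic acid)) ≈ -14
CH₂=CHCH₂–I loses I⁻: pKₐ(HI) ≈ -10
CH₂=CHCH₂–Cl loses Cl⁻: pKₐ(HCl) ≈ -7
CH₂=CHCH₂–ONO₂ loses NO₃⁻: pKₐ(HNO₃) ≈ -1.3
CH₂=CHCH₂–OC(O)C₆H₄NO₂ loses p-O₂N–C₆H₄–COO⁻: pKₐ(p-nitrobenzoic acid) ≈ 3.4

CH₂=CHCH₂–N₂⁺ > CH₂=CHCH₂–OTf > CH₂=CHCH₂–I > CH₂=CHCH₂–Cl > CH₂=CHCH₂–ONO₂ > CH₂=CHCH₂–OC(O)C₆H₄NO₂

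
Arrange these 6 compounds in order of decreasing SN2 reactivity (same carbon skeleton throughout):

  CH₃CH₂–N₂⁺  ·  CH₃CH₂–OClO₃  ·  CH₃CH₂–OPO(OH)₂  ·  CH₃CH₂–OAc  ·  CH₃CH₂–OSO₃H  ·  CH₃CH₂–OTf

CH₃CH₂–N₂⁺ > CH₃CH₂–OTf > CH₃CH₂–OClO₃ > CH₃CH₂–OSO₃H > CH₃CH₂–OPO(OH)₂ > CH₃CH₂–OAc

Identical carbon frameworks mean the comparison reduces to leaving-group quality.
Rank by basicity of the departing species: weakest base leaves most easily.
CH₃CH₂–N₂⁺ loses N₂: no meaningful conjugate acid; N₂ departs as an exceptionally stable neutral molecule
CH₃CH₂–OTf loses OTf⁻: pKₐ(CF₃SO₃H (triflic acid)) ≈ -14
CH₃CH₂–OClO₃ loses ClO₄⁻: pKₐ(HClO₄) ≈ -10
CH₃CH₂–OSO₃H loses HSO₄⁻: pKₐ(H₂SO₄) ≈ -3
CH₃CH₂–OPO(OH)₂ loses H₂PO₄⁻: pKₐ(H₃PO₄) ≈ 2.1
CH₃CH₂–OAc loses AcO⁻: pKₐ(CH₃COOH) ≈ 4.8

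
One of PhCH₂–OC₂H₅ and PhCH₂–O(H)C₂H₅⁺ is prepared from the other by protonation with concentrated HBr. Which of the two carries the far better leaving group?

PhCH₂–O(H)C₂H₅⁺

From PhCH₂–OC₂H₅ the departing group would be CH₃CH₂O⁻ (pKₐ(CH₃CH₂OH) ≈ 16). Strong base; alkoxides do not leave unassisted.
From PhCH₂–O(H)C₂H₅⁺ the leaving group is R'OH (pKₐ(R'OH₂⁺) ≈ -2.4). Neutral; leaves from a protonated ether (an oxonium ion, R–O(H)R'⁺).
Protonation with concentrated HBr works by allowing neutral ethanol, rather than ethoxide, to depart, making PhCH₂–O(H)C₂H₅⁺ enormously more reactive.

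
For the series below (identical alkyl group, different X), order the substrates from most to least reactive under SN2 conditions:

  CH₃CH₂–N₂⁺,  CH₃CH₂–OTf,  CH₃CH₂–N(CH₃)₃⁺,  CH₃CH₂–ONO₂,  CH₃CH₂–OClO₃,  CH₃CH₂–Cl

CH₃CH₂–N₂⁺ > CH₃CH₂–OTf > CH₃CH₂–OClO₃ > CH₃CH₂–Cl > CH₃CH₂–ONO₂ > CH₃CH₂–N(CH₃)₃⁺

The skeletons are identical, so relative rate is governed entirely by leaving-group ability.
Leaving-group ability tracks the stability of the departed species; conjugate-acid pKₐ is the usual yardstick (lower pKₐ → better LG).
CH₃CH₂–N₂⁺ loses N₂: no meaningful conjugate acid; N₂ departs as an exceptionally stable neutral molecule
CH₃CH₂–OTf loses OTf⁻: pKₐ(CF₃SO₃H (triflic acid)) ≈ -14
CH₃CH₂–OClO₃ loses ClO₄⁻: pKₐ(HClO₄) ≈ -10
CH₃CH₂–Cl loses Cl⁻: pKₐ(HCl) ≈ -7
CH₃CH₂–ONO₂ loses NO₃⁻: pKₐ(HNO₃) ≈ -1.3
CH₃CH₂–N(CH₃)₃⁺ loses NR'₃: pKₐ(R'₃NH⁺) ≈ 10.7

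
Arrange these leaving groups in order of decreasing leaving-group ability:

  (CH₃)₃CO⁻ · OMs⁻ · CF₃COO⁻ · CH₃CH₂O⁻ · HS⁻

OMs⁻ > CF₃COO⁻ > HS⁻ > CH₃CH₂O⁻ > (CH₃)₃CO⁻

Leaving-group ability tracks the stability of the departed species; conjugate-acid pKₐ is the usual yardstick (lower pKₐ → better LG).
OMs⁻: pKₐ(CH₃SO₃H (MsOH)) ≈ -1.9
CF₃COO⁻: pKₐ(CF₃COOH) ≈ 0.2
HS⁻: pKₐ(H₂S) ≈ 7
CH₃CH₂O⁻: pKₐ(CH₃CH₂OH) ≈ 16
(CH₃)₃CO⁻: pKₐ(t-BuOH) ≈ 18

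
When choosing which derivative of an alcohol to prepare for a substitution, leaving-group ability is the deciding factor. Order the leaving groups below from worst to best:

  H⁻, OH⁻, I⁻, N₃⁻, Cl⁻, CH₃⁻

CH₃⁻ < H⁻ < OH⁻ < N₃⁻ < Cl⁻ < I⁻

I⁻: pKₐ(HI) ≈ -10 — large, highly polarisable; very weak base
Cl⁻: pKₐ(HCl) ≈ -7 — moderately weak base
N₃⁻: pKₐ(HN₃) ≈ 4.7 — linear, resonance-stabilised
OH⁻: pKₐ(H₂O) ≈ 15.7
H⁻: pKₐ(H₂) ≈ 36
CH₃⁻: pKₐ(CH₄) ≈ 48 — unstabilised carbanion; the worst conceivable leaving group
The question asks for worst first, so the sequence is read in increasing leaving-group ability.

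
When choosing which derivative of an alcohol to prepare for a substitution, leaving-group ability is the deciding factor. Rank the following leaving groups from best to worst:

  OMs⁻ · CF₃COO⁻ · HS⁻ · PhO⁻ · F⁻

OMs⁻: pKₐ(CH₃SO₃H (MsOH)) ≈ -1.9
CF₃COO⁻: pKₐ(CF₃COOH) ≈ 0.2
F⁻: pKₐ(HF) ≈ 3.2
HS⁻: pKₐ(H₂S) ≈ 7
PhO⁻: pKₐ(C₆H₅OH (phenol)) ≈ 10

OMs⁻ > CF₃COO⁻ > F⁻ > HS⁻ > PhO⁻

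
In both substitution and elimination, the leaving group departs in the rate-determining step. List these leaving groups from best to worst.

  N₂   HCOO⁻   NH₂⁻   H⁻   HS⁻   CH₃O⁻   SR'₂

N₂ > SR'₂ > HCOO⁻ > HS⁻ > CH₃O⁻ > H⁻ > NH₂⁻

N₂: no meaningful conjugate acid; N₂ departs as an exceptionally stable neutral molecule
SR'₂: pKₐ(R'₂SH⁺) ≈ -7 — neutral; leaves from a sulfonium salt (R–SR'₂⁺)
HCOO⁻: pKₐ(HCOOH) ≈ 3.8
HS⁻: pKₐ(H₂S) ≈ 7
CH₃O⁻: pKₐ(CH₃OH) ≈ 15.5 — strong base; alkoxides do not leave unassisted
H⁻: pKₐ(H₂) ≈ 36
NH₂⁻: pKₐ(NH₃) ≈ 38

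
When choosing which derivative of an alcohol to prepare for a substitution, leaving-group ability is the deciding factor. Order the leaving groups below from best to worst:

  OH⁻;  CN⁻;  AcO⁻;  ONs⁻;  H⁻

A good leaving group is a weak base: the lower the pKₐ of its conjugate acid, the more readily it departs.
ONs⁻: pKₐ(p-O₂NC₆H₄SO₃H) ≈ -3.5
AcO⁻: pKₐ(CH₃COOH) ≈ 4.8 — resonance-stabilised but still a weak base
CN⁻: pKₐ(HCN) ≈ 9.2
OH⁻: pKₐ(H₂O) ≈ 15.7 — strong base; essentially never leaves without prior activation
H⁻: pKₐ(H₂) ≈ 36 — extremely strong base; leaves only in special hydride-transfer contexts

ONs⁻ > AcO⁻ > CN⁻ > OH⁻ > H⁻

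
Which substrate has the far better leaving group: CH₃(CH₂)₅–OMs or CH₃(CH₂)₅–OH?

CH₃(CH₂)₅–OMs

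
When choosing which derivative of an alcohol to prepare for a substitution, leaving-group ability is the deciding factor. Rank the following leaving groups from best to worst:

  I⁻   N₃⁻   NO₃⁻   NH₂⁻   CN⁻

Leaving-group ability tracks the stability of the departed species; conjugate-acid pKₐ is the usual yardstick (lower pKₐ → better LG).
I⁻: pKₐ(HI) ≈ -10 — large, highly polarisable; very weak base
NO₃⁻: pKₐ(HNO₃) ≈ -1.3
N₃⁻: pKₐ(HN₃) ≈ 4.7 — linear, resonance-stabilised
CN⁻: pKₐ(HCN) ≈ 9.2 — sp carbon stabilises the charge somewhat, but still a poor LG
NH₂⁻: pKₐ(NH₃) ≈ 38

I⁻ > NO₃⁻ > N₃⁻ > CN⁻ > NH₂⁻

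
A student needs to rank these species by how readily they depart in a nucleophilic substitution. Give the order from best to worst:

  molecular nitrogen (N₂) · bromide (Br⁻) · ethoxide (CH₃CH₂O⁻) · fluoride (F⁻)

molecular nitrogen (N₂) > bromide (Br⁻) > fluoride (F⁻) > ethoxide (CH₃CH₂O⁻)

molecular nitrogen (N₂): no meaningful conjugate acid; N₂ departs as an exceptionally stable neutral molecule
bromide (Br⁻): pKₐ(HBr) ≈ -9
fluoride (F⁻): pKₐ(HF) ≈ 3.2
ethoxide (CH₃CH₂O⁻): pKₐ(CH₃CH₂OH) ≈ 16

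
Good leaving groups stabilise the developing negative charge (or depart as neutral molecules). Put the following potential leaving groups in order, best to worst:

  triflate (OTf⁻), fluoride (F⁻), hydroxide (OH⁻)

The more stable X⁻ (or X) is on its own — i.e. the weaker a base it is — the better a leaving group it makes.
triflate (OTf⁻): pKₐ(CF₃SO₃H (triflic acid)) ≈ -14
fluoride (F⁻): pKₐ(HF) ≈ 3.2
hydroxide (OH⁻): pKₐ(H₂O) ≈ 15.7

triflate (OTf⁻) > fluoride (F⁻) > hydroxide (OH⁻)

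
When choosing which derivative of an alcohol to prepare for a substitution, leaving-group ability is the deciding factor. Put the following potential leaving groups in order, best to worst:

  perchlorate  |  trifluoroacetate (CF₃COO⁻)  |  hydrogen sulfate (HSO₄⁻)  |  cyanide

perchlorate > hydrogen sulfate (HSO₄⁻) > trifluoroacetate (CF₃COO⁻) > cyanide

The more stable X⁻ (or X) is on its own — i.e. the weaker a base it is — the better a leaving group it makes.
perchlorate: pKₐ(HClO₄) ≈ -10
hydrogen sulfate (HSO₄⁻): pKₐ(H₂SO₄) ≈ -3
trifluoroacetate (CF₃COO⁻): pKₐ(CF₃COOH) ≈ 0.2
cyanide: pKₐ(HCN) ≈ 9.2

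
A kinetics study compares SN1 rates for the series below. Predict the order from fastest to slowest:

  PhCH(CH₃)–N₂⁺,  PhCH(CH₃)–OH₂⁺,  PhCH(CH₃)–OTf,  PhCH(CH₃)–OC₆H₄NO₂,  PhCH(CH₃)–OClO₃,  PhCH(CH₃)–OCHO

PhCH(CH₃)–N₂⁺ > PhCH(CH₃)–OTf > PhCH(CH₃)–OClO₃ > PhCH(CH₃)–OH₂⁺ > PhCH(CH₃)–OCHO > PhCH(CH₃)–OC₆H₄NO₂

Same R in every case — rank the leaving groups.
Rank by basicity of the departing species: weakest base leaves most easily.
PhCH(CH₃)–N₂⁺ loses N₂: no meaningful conjugate acid; N₂ departs as an exceptionally stable neutral molecule
PhCH(CH₃)–OTf loses OTf⁻: pKₐ(CF₃SO₃H (triflic acid)) ≈ -14
PhCH(CH₃)–OClO₃ loses ClO₄⁻: pKₐ(HClO₄) ≈ -10
PhCH(CH₃)–OH₂⁺ loses H₂O: pKₐ(H₃O⁺) ≈ -1.7
PhCH(CH₃)–OCHO loses HCOO⁻: pKₐ(HCOOH) ≈ 3.8
PhCH(CH₃)–OC₆H₄NO₂ loses p-O₂N–C₆H₄–O⁻: pKₐ(p-nitrophenol) ≈ 7.2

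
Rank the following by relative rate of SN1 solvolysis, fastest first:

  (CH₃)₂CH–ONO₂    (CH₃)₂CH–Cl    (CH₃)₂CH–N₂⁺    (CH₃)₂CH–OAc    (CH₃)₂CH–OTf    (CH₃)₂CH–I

(CH₃)₂CH–N₂⁺ > (CH₃)₂CH–OTf > (CH₃)₂CH–I > (CH₃)₂CH–Cl > (CH₃)₂CH–ONO₂ > (CH₃)₂CH–OAc

Same R in every case — rank the leaving groups.
Leaving-group ability tracks the stability of the departed species; conjugate-acid pKₐ is the usual yardstick (lower pKₐ → better LG).
(CH₃)₂CH–N₂⁺ loses N₂: no meaningful conjugate acid; N₂ departs as an exceptionally stable neutral molecule
(CH₃)₂CH–OTf loses OTf⁻: pKₐ(CF₃SO₃H (triflic acid)) ≈ -14
(CH₃)₂CH–I loses I⁻: pKₐ(HI) ≈ -10
(CH₃)₂CH–Cl loses Cl⁻: pKₐ(HCl) ≈ -7
(CH₃)₂CH–ONO₂ loses NO₃⁻: pKₐ(HNO₃) ≈ -1.3
(CH₃)₂CH–OAc loses AcO⁻: pKₐ(CH₃COOH) ≈ 4.8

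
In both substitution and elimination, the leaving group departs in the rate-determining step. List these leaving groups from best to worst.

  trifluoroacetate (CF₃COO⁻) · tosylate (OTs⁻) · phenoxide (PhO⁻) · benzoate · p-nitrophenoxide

tosylate (OTs⁻) > trifluoroacetate (CF₃COO⁻) > benzoate > p-nitrophenoxide > phenoxide (PhO⁻)

A good leaving group is a weak base: the lower the pKₐ of its conjugate acid, the more readily it departs.
tosylate (OTs⁻): pKₐ(p-CH₃C₆H₄SO₃H (TsOH)) ≈ -2.8
trifluoroacetate (CF₃COO⁻): pKₐ(CF₃COOH) ≈ 0.2
benzoate: pKₐ(C₆H₅COOH) ≈ 4.2
p-nitrophenoxide: pKₐ(p-nitrophenol) ≈ 7.2
phenoxide (PhO⁻): pKₐ(C₆H₅OH (phenol)) ≈ 10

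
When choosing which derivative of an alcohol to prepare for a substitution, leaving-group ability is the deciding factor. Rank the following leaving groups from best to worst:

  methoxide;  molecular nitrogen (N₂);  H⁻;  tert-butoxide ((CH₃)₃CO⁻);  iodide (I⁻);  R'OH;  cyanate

The more stable X⁻ (or X) is on its own — i.e. the weaker a base it is — the better a leaving group it makes.
molecular nitrogen (N₂): no meaningful conjugate acid; N₂ departs as an exceptionally stable neutral molecule
iodide (I⁻): pKₐ(HI) ≈ -10
R'OH: pKₐ(R'OH₂⁺) ≈ -2.4
cyanate: pKₐ(HOCN) ≈ 3.5
methoxide: pKₐ(CH₃OH) ≈ 15.5 — strong base; alkoxides do not leave unassisted
tert-butoxide ((CH₃)₃CO⁻): pKₐ(t-BuOH) ≈ 18
H⁻: pKₐ(H₂) ≈ 36 — extremely strong base; leaves only in special hydride-transfer contexts

molecular nitrogen (N₂) > iodide (I⁻) > R'OH > cyanate > methoxide > tert-butoxide ((CH₃)₃CO⁻) > H⁻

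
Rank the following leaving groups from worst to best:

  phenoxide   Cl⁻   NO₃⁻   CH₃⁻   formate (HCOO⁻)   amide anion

A good leaving group is a weak base: the lower the pKₐ of its conjugate acid, the more readily it departs.
Cl⁻: pKₐ(HCl) ≈ -7
NO₃⁻: pKₐ(HNO₃) ≈ -1.3
formate (HCOO⁻): pKₐ(HCOOH) ≈ 3.8
phenoxide: pKₐ(C₆H₅OH (phenol)) ≈ 10
amide anion: pKₐ(NH₃) ≈ 38
CH₃⁻: pKₐ(CH₄) ≈ 48
Reversing gives the worst-to-best order requested.

CH₃⁻ < amide anion < phenoxide < formate (HCOO⁻) < NO₃⁻ < Cl⁻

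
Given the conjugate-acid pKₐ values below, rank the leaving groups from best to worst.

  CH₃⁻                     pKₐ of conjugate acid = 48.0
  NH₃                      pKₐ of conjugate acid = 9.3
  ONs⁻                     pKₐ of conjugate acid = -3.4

ONs⁻ > NH₃ > CH₃⁻

Lower conjugate-acid pKₐ ⇒ weaker base ⇒ better leaving group.
Sorting by the given values: ONs⁻ (-3.4), NH₃ (9.3), CH₃⁻ (48.0).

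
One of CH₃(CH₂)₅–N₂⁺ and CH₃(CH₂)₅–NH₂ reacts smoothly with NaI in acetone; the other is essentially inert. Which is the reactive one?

From CH₃(CH₂)₅–NH₂ the departing group would be NH₂⁻ (pKₐ(NH₃) ≈ 38). Extremely strong base; never a leaving group.
From CH₃(CH₂)₅–N₂⁺ the leaving group is N₂ (no meaningful conjugate acid; N₂ departs as an exceptionally stable neutral molecule).
(In practice CH₃(CH₂)₅–N₂⁺ is made from CH₃(CH₂)₅–NH₂ by diazotisation (NaNO₂ / HCl, 0 °C), generating a diazonium salt that expels N₂.)

CH₃(CH₂)₅–N₂⁺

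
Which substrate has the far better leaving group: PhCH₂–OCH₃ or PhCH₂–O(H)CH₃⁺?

PhCH₂–O(H)CH₃⁺

From PhCH₂–OCH₃ the departing group would be CH₃O⁻ (pKₐ(CH₃OH) ≈ 15.5). Strong base; alkoxides do not leave unassisted.
From PhCH₂–O(H)CH₃⁺ the leaving group is R'OH (pKₐ(R'OH₂⁺) ≈ -2.4). Neutral; leaves from a protonated ether (an oxonium ion, R–O(H)R'⁺).
(In practice PhCH₂–O(H)CH₃⁺ is made from PhCH₂–OCH₃ by protonation with concentrated HI, allowing neutral methanol, rather than methoxide, to depart.)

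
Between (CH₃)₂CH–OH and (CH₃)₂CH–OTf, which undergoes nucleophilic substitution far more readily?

(CH₃)₂CH–OTf

From (CH₃)₂CH–OH the departing group would be OH⁻ (pKₐ(H₂O) ≈ 15.7). Strong base; essentially never leaves without prior activation.
From (CH₃)₂CH–OTf the leaving group is OTf⁻ (pKₐ(CF₃SO₃H (triflic acid)) ≈ -14). Charge spread over three oxygens and a CF₃ group; the premier leaving group in synthesis.
(In practice (CH₃)₂CH–OTf is made from (CH₃)₂CH–OH by treatment with Tf₂O / 2,6-lutidine, converting the hydroxyl into a triflate.)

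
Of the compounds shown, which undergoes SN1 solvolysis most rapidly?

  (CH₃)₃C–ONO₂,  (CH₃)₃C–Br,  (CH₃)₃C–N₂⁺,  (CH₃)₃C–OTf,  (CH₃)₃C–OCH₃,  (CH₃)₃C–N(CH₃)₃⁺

(CH₃)₃C–N₂⁺

Same R in every case — rank the leaving groups.
The more stable X⁻ (or X) is on its own — i.e. the weaker a base it is — the better a leaving group it makes.
(CH₃)₃C–N₂⁺ loses N₂: no meaningful conjugate acid; N₂ departs as an exceptionally stable neutral molecule
(CH₃)₃C–OTf loses OTf⁻: pKₐ(CF₃SO₃H (triflic acid)) ≈ -14
(CH₃)₃C–Br loses Br⁻: pKₐ(HBr) ≈ -9
(CH₃)₃C–ONO₂ loses NO₃⁻: pKₐ(HNO₃) ≈ -1.3
(CH₃)₃C–N(CH₃)₃⁺ loses NR'₃: pKₐ(R'₃NH⁺) ≈ 10.7
(CH₃)₃C–OCH₃ loses CH₃O⁻: pKₐ(CH₃OH) ≈ 15.5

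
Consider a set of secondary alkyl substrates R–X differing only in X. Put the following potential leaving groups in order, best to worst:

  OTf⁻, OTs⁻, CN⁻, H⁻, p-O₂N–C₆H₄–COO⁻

Leaving-group ability tracks the stability of the departed species; conjugate-acid pKₐ is the usual yardstick (lower pKₐ → better LG).
OTf⁻: pKₐ(CF₃SO₃H (triflic acid)) ≈ -14
OTs⁻: pKₐ(p-CH₃C₆H₄SO₃H (TsOH)) ≈ -2.8
p-O₂N–C₆H₄–COO⁻: pKₐ(p-nitrobenzoic acid) ≈ 3.4 — electron-withdrawing nitro group stabilises the carboxylate
CN⁻: pKₐ(HCN) ≈ 9.2
H⁻: pKₐ(H₂) ≈ 36

OTf⁻ > OTs⁻ > p-O₂N–C₆H₄–COO⁻ > CN⁻ > H⁻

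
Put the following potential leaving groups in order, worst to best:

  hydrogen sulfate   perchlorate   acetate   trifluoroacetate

acetate < trifluoroacetate < hydrogen sulfate < perchlorate

perchlorate: pKₐ(HClO₄) ≈ -10
hydrogen sulfate: pKₐ(H₂SO₄) ≈ -3
trifluoroacetate: pKₐ(CF₃COOH) ≈ 0.2
acetate: pKₐ(CH₃COOH) ≈ 4.8
Listed from poorest to best leaving group as asked.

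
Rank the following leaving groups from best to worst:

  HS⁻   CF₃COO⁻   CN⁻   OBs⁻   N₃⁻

OBs⁻ > CF₃COO⁻ > N₃⁻ > HS⁻ > CN⁻

Rank by basicity of the departing species: weakest base leaves most easily.
OBs⁻: pKₐ(p-BrC₆H₄SO₃H) ≈ -2.8 — arenesulfonate with a p-bromo substituent
CF₃COO⁻: pKₐ(CF₃COOH) ≈ 0.2
N₃⁻: pKₐ(HN₃) ≈ 4.7 — linear, resonance-stabilised
HS⁻: pKₐ(H₂S) ≈ 7 — larger and more polarisable than the oxygen analogue
CN⁻: pKₐ(HCN) ≈ 9.2 — sp carbon stabilises the charge somewhat, but still a poor LG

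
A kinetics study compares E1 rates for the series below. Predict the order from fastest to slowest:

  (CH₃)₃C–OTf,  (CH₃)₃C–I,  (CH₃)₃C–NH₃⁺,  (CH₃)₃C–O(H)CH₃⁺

With the same alkyl group throughout, only the leaving group differentiates the rates.
Rank by basicity of the departing species: weakest base leaves most easily.
(CH₃)₃C–OTf loses OTf⁻: pKₐ(CF₃SO₃H (triflic acid)) ≈ -14
(CH₃)₃C–I loses I⁻: pKₐ(HI) ≈ -10
(CH₃)₃C–O(H)CH₃⁺ loses R'OH: pKₐ(R'OH₂⁺) ≈ -2.4
(CH₃)₃C–NH₃⁺ loses NH₃: pKₐ(NH₄⁺) ≈ 9.2

(CH₃)₃C–OTf > (CH₃)₃C–I > (CH₃)₃C–O(H)CH₃⁺ > (CH₃)₃C–NH₃⁺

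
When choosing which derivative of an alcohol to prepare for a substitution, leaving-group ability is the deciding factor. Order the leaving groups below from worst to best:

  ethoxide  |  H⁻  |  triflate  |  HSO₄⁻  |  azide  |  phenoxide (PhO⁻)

H⁻ < ethoxide < phenoxide (PhO⁻) < azide < HSO₄⁻ < triflate

A good leaving group is a weak base: the lower the pKₐ of its conjugate acid, the more readily it departs.
triflate: pKₐ(CF₃SO₃H (triflic acid)) ≈ -14
HSO₄⁻: pKₐ(H₂SO₄) ≈ -3
azide: pKₐ(HN₃) ≈ 4.7
phenoxide (PhO⁻): pKₐ(C₆H₅OH (phenol)) ≈ 10
ethoxide: pKₐ(CH₃CH₂OH) ≈ 16 — strong base; alkoxides do not leave unassisted
H⁻: pKₐ(H₂) ≈ 36 — extremely strong base; leaves only in special hydride-transfer contexts
The question asks for worst first, so the sequence is read in increasing leaving-group ability.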